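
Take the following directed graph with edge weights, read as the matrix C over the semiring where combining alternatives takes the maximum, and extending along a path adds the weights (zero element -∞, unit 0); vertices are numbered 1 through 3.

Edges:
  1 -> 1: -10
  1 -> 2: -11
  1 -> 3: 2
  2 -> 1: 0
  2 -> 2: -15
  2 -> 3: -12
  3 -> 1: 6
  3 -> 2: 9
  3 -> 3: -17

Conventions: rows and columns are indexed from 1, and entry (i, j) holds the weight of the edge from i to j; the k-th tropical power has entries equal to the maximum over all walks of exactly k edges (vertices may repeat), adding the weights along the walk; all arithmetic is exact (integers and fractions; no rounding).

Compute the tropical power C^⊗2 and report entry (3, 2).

C^⊗2:
  [8, 11, -8]
  [-6, -3, 2]
  [9, -5, 8]
Key observation: the optimum is the walk 3->1->2, with weight 6 + (-11) = -5.
Optimal value attained by: walk 3->1->2.
Answer: (C^⊗2)[3][2] = -5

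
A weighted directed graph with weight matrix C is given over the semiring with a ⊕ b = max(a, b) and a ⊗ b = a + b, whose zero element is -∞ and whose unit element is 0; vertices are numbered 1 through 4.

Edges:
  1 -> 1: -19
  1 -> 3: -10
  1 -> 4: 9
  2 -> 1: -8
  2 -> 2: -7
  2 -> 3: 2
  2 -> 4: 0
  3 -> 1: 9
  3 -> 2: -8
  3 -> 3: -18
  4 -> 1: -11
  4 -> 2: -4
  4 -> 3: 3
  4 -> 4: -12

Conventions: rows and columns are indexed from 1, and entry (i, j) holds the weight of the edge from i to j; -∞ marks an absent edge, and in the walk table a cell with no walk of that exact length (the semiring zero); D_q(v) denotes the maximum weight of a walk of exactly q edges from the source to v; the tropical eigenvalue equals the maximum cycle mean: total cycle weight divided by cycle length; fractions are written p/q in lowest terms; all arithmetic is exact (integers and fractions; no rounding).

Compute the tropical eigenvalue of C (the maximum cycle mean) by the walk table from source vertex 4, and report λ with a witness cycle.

q=0: [-∞, -∞, -∞, 0]
q=1: [-11, -4, 3, -12]
q=2: [12, -5, -2, -2]
q=3: [7, -6, 2, 21]
q=4: [11, 17, 24, 16]
Optimal cycle mean attained by: cycle 1->4->3->1, total 9 + 3 + 9, length 3.
Answer: λ = 7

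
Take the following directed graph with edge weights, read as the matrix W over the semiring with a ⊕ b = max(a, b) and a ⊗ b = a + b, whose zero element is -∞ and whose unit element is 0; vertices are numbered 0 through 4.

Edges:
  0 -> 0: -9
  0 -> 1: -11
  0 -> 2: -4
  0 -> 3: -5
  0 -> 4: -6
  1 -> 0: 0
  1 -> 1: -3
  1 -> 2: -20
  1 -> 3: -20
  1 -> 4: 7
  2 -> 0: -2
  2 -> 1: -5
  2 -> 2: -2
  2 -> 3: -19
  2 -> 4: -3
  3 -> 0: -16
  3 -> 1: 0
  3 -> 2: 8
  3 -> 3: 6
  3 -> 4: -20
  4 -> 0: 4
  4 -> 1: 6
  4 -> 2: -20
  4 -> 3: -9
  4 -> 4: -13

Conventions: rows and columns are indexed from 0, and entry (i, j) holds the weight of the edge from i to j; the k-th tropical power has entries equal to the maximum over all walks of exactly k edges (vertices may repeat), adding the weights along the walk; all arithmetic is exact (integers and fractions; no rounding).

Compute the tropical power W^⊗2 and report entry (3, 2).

W^⊗2:
  [-2, 0, 3, 1, -4]
  [11, 13, -4, -2, 4]
  [1, 3, -4, -7, 2]
  [6, 6, 14, 12, 7]
  [6, 3, 0, -1, 13]
Key observation: the optimum is the walk 3->3->2, with weight 6 + 8 = 14.
Optimal value attained by: walk 3->3->2.
Answer: (W^⊗2)[3][2] = 14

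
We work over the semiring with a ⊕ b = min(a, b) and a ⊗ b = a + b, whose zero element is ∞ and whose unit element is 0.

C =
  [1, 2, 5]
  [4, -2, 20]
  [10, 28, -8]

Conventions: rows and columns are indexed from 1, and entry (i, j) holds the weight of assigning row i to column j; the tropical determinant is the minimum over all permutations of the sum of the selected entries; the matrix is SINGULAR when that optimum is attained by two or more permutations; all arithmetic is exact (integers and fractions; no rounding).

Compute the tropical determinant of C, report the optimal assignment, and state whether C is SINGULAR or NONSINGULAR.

σ = (1, 2, 3): 1 + (-2) + (-8) = -9
σ = (1, 3, 2): 1 + 20 + 28 = 49
σ = (2, 1, 3): 2 + 4 + (-8) = -2
σ = (2, 3, 1): 2 + 20 + 10 = 32
σ = (3, 1, 2): 5 + 4 + 28 = 37
σ = (3, 2, 1): 5 + (-2) + 10 = 13
Optimal value attained by: σ = (1, 2, 3).
Answer: det⊕(C) = -9; verdict: NONSINGULAR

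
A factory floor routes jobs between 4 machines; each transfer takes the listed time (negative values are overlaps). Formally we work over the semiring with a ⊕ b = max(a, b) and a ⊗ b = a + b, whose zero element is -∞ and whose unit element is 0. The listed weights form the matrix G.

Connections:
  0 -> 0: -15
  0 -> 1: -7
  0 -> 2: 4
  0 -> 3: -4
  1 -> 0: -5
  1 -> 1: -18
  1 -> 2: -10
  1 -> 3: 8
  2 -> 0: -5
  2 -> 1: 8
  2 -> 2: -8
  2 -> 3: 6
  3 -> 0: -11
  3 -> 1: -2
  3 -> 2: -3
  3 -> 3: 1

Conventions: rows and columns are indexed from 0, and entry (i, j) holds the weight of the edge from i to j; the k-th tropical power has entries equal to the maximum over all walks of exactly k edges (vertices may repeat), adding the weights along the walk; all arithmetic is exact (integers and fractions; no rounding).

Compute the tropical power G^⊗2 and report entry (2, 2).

G^⊗2:
  [-1, 12, -4, 10]
  [-3, 6, 5, 9]
  [3, 4, 3, 16]
  [-7, 5, -2, 6]
Key observation: the optimum is the walk 2->3->2, with weight 6 + (-3) = 3.
Optimal value attained by: walk 2->3->2.
Answer: (G^⊗2)[2][2] = 3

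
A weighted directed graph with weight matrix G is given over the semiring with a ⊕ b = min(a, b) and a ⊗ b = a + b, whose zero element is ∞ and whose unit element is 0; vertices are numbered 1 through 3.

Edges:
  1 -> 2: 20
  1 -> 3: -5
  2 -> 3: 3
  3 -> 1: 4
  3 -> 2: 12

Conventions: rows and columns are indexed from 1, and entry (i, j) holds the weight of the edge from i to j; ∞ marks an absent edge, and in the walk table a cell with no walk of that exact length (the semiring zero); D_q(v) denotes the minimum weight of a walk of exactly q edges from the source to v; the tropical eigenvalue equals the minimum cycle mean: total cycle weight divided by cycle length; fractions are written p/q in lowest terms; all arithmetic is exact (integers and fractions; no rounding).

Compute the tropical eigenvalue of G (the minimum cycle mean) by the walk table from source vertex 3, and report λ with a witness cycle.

q=0: [∞, ∞, 0]
q=1: [4, 12, ∞]
q=2: [∞, 24, -1]
q=3: [3, 11, 27]
Optimal cycle mean attained by: cycle 1->3->1, total (-5) + 4, length 2.
Answer: λ = -1/2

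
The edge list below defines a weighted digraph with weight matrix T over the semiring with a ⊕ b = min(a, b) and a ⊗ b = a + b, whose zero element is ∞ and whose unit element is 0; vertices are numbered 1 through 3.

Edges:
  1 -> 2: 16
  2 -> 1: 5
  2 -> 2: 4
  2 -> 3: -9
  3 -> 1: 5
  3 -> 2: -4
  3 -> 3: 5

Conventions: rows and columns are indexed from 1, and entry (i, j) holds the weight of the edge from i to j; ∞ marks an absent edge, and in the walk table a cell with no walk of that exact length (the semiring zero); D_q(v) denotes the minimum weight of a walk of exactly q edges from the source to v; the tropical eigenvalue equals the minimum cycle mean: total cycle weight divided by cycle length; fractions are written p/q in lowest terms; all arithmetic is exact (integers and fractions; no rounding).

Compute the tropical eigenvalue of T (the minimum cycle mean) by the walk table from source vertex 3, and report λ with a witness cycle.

q=0: [∞, ∞, 0]
q=1: [5, -4, 5]
q=2: [1, 0, -13]
q=3: [-8, -17, -9]
Optimal cycle mean attained by: cycle 2->3->2, total (-9) + (-4), length 2.
Answer: λ = -13/2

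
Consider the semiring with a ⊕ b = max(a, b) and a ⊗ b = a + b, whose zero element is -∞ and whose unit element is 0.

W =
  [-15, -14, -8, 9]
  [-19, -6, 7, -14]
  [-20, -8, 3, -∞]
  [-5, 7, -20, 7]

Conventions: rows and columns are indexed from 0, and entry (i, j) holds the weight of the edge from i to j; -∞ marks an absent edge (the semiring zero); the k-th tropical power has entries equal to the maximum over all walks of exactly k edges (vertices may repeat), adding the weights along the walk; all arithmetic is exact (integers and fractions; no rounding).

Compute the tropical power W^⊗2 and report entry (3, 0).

W^⊗2:
  [4, 16, -5, 16]
  [-13, -1, 10, -7]
  [-17, -5, 6, -11]
  [2, 14, 14, 14]
Key observation: the optimum is the walk 3->3->0, with weight 7 + (-5) = 2.
Optimal value attained by: walk 3->3->0.
Answer: (W^⊗2)[3][0] = 2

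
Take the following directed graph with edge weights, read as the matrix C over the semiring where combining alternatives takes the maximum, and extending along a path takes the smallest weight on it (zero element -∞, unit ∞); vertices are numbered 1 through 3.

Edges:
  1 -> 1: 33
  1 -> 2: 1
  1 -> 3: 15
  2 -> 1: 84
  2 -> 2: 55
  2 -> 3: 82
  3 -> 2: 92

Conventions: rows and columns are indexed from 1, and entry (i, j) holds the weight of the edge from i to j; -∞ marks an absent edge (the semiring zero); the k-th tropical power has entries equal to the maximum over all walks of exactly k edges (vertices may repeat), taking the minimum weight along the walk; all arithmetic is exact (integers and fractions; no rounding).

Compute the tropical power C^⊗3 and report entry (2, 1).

C^⊗2:
  [33, 15, 15]
  [55, 82, 55]
  [84, 55, 82]
C^⊗3:
  [33, 15, 15]
  [82, 55, 82]
  [55, 82, 55]
Key observation: the optimum is the walk 2->3->2->1, with weight 82 min 92 min 84 = 82.
Optimal value attained by: walk 2->3->2->1.
Answer: (C^⊗3)[2][1] = 82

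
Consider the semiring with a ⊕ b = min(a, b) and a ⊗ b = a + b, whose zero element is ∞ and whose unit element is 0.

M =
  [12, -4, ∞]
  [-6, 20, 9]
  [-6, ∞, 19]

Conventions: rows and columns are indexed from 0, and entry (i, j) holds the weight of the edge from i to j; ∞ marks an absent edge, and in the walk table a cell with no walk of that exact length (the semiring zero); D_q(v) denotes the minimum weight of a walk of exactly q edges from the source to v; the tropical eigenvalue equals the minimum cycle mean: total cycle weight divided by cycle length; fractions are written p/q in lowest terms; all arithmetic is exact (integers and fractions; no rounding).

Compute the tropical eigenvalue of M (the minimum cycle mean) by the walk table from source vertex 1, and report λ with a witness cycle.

q=0: [∞, 0, ∞]
q=1: [-6, 20, 9]
q=2: [3, -10, 28]
q=3: [-16, -1, -1]
Optimal cycle mean attained by: cycle 0->1->0, total (-4) + (-6), length 2.
Answer: λ = -5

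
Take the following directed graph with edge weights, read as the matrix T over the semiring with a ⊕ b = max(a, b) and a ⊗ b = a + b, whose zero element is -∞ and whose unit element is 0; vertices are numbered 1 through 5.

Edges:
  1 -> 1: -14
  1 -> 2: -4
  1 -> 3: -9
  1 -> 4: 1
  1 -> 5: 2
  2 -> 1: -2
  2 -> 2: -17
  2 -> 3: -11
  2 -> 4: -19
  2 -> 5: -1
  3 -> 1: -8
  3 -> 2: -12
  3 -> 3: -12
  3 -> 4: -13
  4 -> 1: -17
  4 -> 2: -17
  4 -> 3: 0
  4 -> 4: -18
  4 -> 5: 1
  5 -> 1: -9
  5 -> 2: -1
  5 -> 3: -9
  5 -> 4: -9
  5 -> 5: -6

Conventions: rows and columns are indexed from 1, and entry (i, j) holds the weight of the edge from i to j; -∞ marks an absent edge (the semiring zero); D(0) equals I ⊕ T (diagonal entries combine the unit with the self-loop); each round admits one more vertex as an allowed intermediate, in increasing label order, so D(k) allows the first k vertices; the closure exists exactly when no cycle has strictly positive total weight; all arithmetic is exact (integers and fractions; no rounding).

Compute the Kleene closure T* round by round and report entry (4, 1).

D(0):
  [0, -4, -9, 1, 2]
  [-2, 0, -11, -19, -1]
  [-8, -12, 0, -13, -∞]
  [-17, -17, 0, 0, 1]
  [-9, -1, -9, -9, 0]
D(1):
  [0, -4, -9, 1, 2]
  [-2, 0, -11, -1, 0]
  [-8, -12, 0, -7, -6]
  [-17, -17, 0, 0, 1]
  [-9, -1, -9, -8, 0]
D(2):
  [0, -4, -9, 1, 2]
  [-2, 0, -11, -1, 0]
  [-8, -12, 0, -7, -6]
  [-17, -17, 0, 0, 1]
  [-3, -1, -9, -2, 0]
D(3):
  [0, -4, -9, 1, 2]
  [-2, 0, -11, -1, 0]
  [-8, -12, 0, -7, -6]
  [-8, -12, 0, 0, 1]
  [-3, -1, -9, -2, 0]
D(4):
  [0, -4, 1, 1, 2]
  [-2, 0, -1, -1, 0]
  [-8, -12, 0, -7, -6]
  [-8, -12, 0, 0, 1]
  [-3, -1, -2, -2, 0]
D(5):
  [0, 1, 1, 1, 2]
  [-2, 0, -1, -1, 0]
  [-8, -7, 0, -7, -6]
  [-2, 0, 0, 0, 1]
  [-3, -1, -2, -2, 0]
Answer: T*[4][1] = -2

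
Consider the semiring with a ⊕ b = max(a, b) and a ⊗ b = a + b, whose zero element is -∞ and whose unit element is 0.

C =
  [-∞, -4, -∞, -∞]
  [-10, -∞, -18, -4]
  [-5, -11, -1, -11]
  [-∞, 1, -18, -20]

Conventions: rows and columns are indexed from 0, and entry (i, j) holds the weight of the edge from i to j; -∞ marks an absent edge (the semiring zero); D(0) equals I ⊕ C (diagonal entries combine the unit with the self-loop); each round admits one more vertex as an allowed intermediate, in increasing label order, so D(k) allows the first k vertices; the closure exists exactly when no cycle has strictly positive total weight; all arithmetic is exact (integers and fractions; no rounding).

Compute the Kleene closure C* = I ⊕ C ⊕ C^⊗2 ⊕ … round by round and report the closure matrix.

D(0):
  [0, -4, -∞, -∞]
  [-10, 0, -18, -4]
  [-5, -11, 0, -11]
  [-∞, 1, -18, 0]
D(1):
  [0, -4, -∞, -∞]
  [-10, 0, -18, -4]
  [-5, -9, 0, -11]
  [-∞, 1, -18, 0]
D(2):
  [0, -4, -22, -8]
  [-10, 0, -18, -4]
  [-5, -9, 0, -11]
  [-9, 1, -17, 0]
D(3):
  [0, -4, -22, -8]
  [-10, 0, -18, -4]
  [-5, -9, 0, -11]
  [-9, 1, -17, 0]
D(4):
  [0, -4, -22, -8]
  [-10, 0, -18, -4]
  [-5, -9, 0, -11]
  [-9, 1, -17, 0]
Answer: C* = [[0, -4, -22, -8], [-10, 0, -18, -4], [-5, -9, 0, -11], [-9, 1, -17, 0]]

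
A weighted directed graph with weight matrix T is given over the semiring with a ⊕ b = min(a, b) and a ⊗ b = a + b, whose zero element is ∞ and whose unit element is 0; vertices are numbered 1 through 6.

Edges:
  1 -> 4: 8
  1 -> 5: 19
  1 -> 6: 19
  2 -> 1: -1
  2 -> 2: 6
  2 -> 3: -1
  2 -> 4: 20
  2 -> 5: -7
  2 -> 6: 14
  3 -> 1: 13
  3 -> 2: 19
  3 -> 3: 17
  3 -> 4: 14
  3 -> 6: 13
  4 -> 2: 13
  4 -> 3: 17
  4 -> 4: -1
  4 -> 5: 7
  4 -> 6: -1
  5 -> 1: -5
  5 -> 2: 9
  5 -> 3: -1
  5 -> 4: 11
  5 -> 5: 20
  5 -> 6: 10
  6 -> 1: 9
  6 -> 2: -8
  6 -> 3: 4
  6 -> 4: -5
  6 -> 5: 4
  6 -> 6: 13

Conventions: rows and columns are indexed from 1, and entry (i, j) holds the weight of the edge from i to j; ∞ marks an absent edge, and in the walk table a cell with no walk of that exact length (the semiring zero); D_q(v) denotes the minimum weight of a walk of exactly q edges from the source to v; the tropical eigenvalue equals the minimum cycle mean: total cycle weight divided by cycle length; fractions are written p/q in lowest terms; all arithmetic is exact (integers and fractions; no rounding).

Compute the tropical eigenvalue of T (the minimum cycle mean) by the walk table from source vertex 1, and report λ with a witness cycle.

q=0: [0, ∞, ∞, ∞, ∞, ∞]
q=1: [∞, ∞, ∞, 8, 19, 19]
q=2: [14, 11, 18, 7, 15, 7]
q=3: [10, -1, 10, 2, 4, 6]
q=4: [-2, -2, -2, 1, -8, 1]
q=5: [-13, -7, -9, -4, -9, 0]
q=6: [-14, -8, -10, -5, -14, -5]
Optimal cycle mean attained by: cycle 4->6->4, total (-1) + (-5), length 2.
Answer: λ = -3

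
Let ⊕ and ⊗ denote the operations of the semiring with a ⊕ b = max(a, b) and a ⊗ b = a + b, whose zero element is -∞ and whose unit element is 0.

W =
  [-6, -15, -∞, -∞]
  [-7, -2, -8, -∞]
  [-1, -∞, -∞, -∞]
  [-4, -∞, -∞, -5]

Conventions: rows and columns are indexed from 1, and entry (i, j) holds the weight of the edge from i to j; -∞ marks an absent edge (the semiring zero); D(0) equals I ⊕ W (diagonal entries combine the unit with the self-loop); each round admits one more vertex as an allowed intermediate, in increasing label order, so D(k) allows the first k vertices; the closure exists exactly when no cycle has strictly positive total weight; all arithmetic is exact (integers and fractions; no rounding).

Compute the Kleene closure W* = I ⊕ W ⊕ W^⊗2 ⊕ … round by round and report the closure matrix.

D(0):
  [0, -15, -∞, -∞]
  [-7, 0, -8, -∞]
  [-1, -∞, 0, -∞]
  [-4, -∞, -∞, 0]
D(1):
  [0, -15, -∞, -∞]
  [-7, 0, -8, -∞]
  [-1, -16, 0, -∞]
  [-4, -19, -∞, 0]
D(2):
  [0, -15, -23, -∞]
  [-7, 0, -8, -∞]
  [-1, -16, 0, -∞]
  [-4, -19, -27, 0]
D(3):
  [0, -15, -23, -∞]
  [-7, 0, -8, -∞]
  [-1, -16, 0, -∞]
  [-4, -19, -27, 0]
D(4):
  [0, -15, -23, -∞]
  [-7, 0, -8, -∞]
  [-1, -16, 0, -∞]
  [-4, -19, -27, 0]
Answer: W* = [[0, -15, -23, -∞], [-7, 0, -8, -∞], [-1, -16, 0, -∞], [-4, -19, -27, 0]]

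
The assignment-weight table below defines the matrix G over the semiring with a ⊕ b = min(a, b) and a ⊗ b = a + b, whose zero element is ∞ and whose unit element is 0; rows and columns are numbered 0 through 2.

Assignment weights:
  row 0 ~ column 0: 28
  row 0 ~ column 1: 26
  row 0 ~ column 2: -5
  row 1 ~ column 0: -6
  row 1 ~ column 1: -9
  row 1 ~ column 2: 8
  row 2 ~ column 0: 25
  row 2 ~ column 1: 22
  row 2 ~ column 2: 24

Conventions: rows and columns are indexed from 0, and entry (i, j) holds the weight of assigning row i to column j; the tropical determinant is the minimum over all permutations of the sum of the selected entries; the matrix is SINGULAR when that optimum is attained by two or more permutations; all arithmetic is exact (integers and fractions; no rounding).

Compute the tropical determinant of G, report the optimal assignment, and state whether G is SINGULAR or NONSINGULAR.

σ = (0, 1, 2): 28 + (-9) + 24 = 43
σ = (0, 2, 1): 28 + 8 + 22 = 58
σ = (1, 0, 2): 26 + (-6) + 24 = 44
σ = (1, 2, 0): 26 + 8 + 25 = 59
σ = (2, 0, 1): (-5) + (-6) + 22 = 11
σ = (2, 1, 0): (-5) + (-9) + 25 = 11
Optimal value attained by: σ = (2, 0, 1).
Answer: det⊕(G) = 11; verdict: SINGULAR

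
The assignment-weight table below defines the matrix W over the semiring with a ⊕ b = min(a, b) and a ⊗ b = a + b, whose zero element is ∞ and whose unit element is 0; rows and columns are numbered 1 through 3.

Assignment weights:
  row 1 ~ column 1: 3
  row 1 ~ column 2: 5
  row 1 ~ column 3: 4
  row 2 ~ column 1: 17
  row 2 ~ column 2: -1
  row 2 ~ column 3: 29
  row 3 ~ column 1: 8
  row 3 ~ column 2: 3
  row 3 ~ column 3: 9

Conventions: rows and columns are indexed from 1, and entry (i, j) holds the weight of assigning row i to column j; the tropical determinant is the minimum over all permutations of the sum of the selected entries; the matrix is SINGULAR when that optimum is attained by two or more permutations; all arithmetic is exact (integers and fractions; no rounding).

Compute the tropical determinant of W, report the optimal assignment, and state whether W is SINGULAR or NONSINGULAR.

σ = (1, 2, 3): 3 + (-1) + 9 = 11
σ = (1, 3, 2): 3 + 29 + 3 = 35
σ = (2, 1, 3): 5 + 17 + 9 = 31
σ = (2, 3, 1): 5 + 29 + 8 = 42
σ = (3, 1, 2): 4 + 17 + 3 = 24
σ = (3, 2, 1): 4 + (-1) + 8 = 11
Optimal value attained by: σ = (1, 2, 3).
Answer: det⊕(W) = 11; verdict: SINGULAR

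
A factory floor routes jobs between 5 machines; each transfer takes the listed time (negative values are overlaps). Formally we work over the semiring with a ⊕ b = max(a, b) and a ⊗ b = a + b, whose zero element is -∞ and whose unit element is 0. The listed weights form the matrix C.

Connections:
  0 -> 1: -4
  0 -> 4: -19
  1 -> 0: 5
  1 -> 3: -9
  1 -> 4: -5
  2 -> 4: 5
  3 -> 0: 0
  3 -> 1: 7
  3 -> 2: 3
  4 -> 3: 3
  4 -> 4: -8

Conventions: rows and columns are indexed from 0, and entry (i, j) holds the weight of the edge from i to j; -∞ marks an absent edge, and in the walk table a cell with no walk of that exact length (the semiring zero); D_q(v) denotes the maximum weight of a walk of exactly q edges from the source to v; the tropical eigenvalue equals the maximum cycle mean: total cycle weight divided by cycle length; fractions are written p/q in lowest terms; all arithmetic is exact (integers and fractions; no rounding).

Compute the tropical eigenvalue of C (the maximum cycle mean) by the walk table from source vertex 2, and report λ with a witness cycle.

q=0: [-∞, -∞, 0, -∞, -∞]
q=1: [-∞, -∞, -∞, -∞, 5]
q=2: [-∞, -∞, -∞, 8, -3]
q=3: [8, 15, 11, 0, -11]
q=4: [20, 7, 3, 6, 16]
q=5: [12, 16, 9, 19, 8]
Optimal cycle mean attained by: cycle 2->4->3->2, total 5 + 3 + 3, length 3.
Answer: λ = 11/3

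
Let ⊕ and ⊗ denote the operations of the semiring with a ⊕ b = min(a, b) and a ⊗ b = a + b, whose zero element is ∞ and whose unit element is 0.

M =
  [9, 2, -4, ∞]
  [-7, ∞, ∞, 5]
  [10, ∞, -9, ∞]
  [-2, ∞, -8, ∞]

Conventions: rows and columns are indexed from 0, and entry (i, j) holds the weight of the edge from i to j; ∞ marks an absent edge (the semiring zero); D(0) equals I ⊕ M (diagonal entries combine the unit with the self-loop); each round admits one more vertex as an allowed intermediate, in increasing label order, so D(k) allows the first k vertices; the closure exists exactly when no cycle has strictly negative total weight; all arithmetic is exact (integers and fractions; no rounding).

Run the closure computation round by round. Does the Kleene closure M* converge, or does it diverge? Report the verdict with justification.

Detection: at round 0, diagonal entry (2, 2) turns strictly negative.
Key observation: the cycle 2->2 has total weight (-9), which is strictly negative.
Answer: DIVERGES — negative cycle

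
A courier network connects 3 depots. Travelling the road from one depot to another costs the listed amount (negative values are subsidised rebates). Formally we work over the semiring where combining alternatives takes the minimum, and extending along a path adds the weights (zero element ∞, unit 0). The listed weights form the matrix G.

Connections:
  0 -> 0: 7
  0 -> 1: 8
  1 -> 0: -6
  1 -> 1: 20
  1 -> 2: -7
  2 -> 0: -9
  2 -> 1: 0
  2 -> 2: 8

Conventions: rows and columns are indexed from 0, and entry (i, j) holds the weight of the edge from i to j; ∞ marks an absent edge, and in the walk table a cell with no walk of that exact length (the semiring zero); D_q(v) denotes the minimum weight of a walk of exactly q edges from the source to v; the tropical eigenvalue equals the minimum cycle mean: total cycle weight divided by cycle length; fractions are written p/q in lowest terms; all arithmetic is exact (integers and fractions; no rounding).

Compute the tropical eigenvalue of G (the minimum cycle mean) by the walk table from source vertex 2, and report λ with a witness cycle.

q=0: [∞, ∞, 0]
q=1: [-9, 0, 8]
q=2: [-6, -1, -7]
q=3: [-16, -7, -8]
Optimal cycle mean attained by: cycle 1->2->1, total (-7) + 0, length 2.
Answer: λ = -7/2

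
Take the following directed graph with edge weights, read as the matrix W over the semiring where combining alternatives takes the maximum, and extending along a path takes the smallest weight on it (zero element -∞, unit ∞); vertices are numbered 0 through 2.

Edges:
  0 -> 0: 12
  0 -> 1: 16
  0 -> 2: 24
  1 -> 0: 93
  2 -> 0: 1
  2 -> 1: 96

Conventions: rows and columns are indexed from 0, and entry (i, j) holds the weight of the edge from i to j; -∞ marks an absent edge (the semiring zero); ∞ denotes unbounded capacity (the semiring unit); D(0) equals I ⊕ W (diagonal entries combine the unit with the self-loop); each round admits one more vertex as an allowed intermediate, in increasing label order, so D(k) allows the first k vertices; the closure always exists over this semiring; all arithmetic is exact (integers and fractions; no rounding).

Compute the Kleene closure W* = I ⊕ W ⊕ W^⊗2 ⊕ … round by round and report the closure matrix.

D(0):
  [∞, 16, 24]
  [93, ∞, -∞]
  [1, 96, ∞]
D(1):
  [∞, 16, 24]
  [93, ∞, 24]
  [1, 96, ∞]
D(2):
  [∞, 16, 24]
  [93, ∞, 24]
  [93, 96, ∞]
D(3):
  [∞, 24, 24]
  [93, ∞, 24]
  [93, 96, ∞]
Answer: W* = [[∞, 24, 24], [93, ∞, 24], [93, 96, ∞]]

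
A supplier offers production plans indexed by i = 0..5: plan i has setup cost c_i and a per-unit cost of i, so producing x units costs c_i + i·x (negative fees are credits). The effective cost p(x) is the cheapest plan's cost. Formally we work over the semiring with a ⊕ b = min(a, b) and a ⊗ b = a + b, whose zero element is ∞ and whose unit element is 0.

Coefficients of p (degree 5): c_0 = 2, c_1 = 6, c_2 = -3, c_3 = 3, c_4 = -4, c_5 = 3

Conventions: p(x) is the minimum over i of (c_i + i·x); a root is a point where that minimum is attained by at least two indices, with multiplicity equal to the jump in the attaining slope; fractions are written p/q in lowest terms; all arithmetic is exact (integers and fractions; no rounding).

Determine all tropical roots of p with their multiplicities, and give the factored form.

hull edge (i=0, c=2) to (i=2, c=-3): slope -5/2, span 2
hull edge (i=2, c=-3) to (i=4, c=-4): slope -1/2, span 2
hull edge (i=4, c=-4) to (i=5, c=3): slope 7, span 1
Factored form: p(x) = 3 ⊗ (x ⊕ (-7)) ⊗ (x ⊕ 1/2) ⊗ (x ⊕ 1/2) ⊗ (x ⊕ 5/2) ⊗ (x ⊕ 5/2)
Answer: roots = -7 (mult 1), 1/2 (mult 2), 5/2 (mult 2)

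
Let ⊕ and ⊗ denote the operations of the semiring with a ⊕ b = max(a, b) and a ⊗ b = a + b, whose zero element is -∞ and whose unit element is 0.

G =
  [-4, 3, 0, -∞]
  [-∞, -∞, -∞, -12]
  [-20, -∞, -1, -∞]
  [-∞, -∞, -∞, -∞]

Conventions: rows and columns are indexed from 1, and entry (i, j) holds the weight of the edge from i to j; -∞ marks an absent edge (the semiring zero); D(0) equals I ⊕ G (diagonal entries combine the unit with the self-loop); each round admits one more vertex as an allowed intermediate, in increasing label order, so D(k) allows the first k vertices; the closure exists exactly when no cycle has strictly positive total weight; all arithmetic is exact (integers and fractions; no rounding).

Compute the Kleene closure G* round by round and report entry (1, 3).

D(0):
  [0, 3, 0, -∞]
  [-∞, 0, -∞, -12]
  [-20, -∞, 0, -∞]
  [-∞, -∞, -∞, 0]
D(1):
  [0, 3, 0, -∞]
  [-∞, 0, -∞, -12]
  [-20, -17, 0, -∞]
  [-∞, -∞, -∞, 0]
D(2):
  [0, 3, 0, -9]
  [-∞, 0, -∞, -12]
  [-20, -17, 0, -29]
  [-∞, -∞, -∞, 0]
D(3):
  [0, 3, 0, -9]
  [-∞, 0, -∞, -12]
  [-20, -17, 0, -29]
  [-∞, -∞, -∞, 0]
D(4):
  [0, 3, 0, -9]
  [-∞, 0, -∞, -12]
  [-20, -17, 0, -29]
  [-∞, -∞, -∞, 0]
Answer: G*[1][3] = 0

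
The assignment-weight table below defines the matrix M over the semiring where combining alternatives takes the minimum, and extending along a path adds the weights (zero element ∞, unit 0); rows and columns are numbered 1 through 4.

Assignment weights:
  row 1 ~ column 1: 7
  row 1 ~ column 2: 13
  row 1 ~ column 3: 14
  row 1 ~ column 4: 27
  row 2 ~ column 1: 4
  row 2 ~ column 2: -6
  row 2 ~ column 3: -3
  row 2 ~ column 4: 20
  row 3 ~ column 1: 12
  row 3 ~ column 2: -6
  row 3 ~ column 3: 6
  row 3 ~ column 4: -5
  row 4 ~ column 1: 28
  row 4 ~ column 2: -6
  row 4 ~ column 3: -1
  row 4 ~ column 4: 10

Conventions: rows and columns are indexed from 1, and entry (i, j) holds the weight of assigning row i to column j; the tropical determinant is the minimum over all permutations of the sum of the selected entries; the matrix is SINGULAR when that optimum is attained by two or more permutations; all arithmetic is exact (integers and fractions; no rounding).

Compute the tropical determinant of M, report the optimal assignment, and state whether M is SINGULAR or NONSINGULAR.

σ = (1, 2, 3, 4): 7 + (-6) + 6 + 10 = 17
σ = (1, 2, 4, 3): 7 + (-6) + (-5) + (-1) = -5
σ = (1, 3, 2, 4): 7 + (-3) + (-6) + 10 = 8
σ = (1, 3, 4, 2): 7 + (-3) + (-5) + (-6) = -7
σ = (1, 4, 2, 3): 7 + 20 + (-6) + (-1) = 20
σ = (1, 4, 3, 2): 7 + 20 + 6 + (-6) = 27
σ = (2, 1, 3, 4): 13 + 4 + 6 + 10 = 33
σ = (2, 1, 4, 3): 13 + 4 + (-5) + (-1) = 11
σ = (2, 3, 1, 4): 13 + (-3) + 12 + 10 = 32
σ = (2, 3, 4, 1): 13 + (-3) + (-5) + 28 = 33
σ = (2, 4, 1, 3): 13 + 20 + 12 + (-1) = 44
σ = (2, 4, 3, 1): 13 + 20 + 6 + 28 = 67
σ = (3, 1, 2, 4): 14 + 4 + (-6) + 10 = 22
σ = (3, 1, 4, 2): 14 + 4 + (-5) + (-6) = 7
σ = (3, 2, 1, 4): 14 + (-6) + 12 + 10 = 30
σ = (3, 2, 4, 1): 14 + (-6) + (-5) + 28 = 31
σ = (3, 4, 1, 2): 14 + 20 + 12 + (-6) = 40
σ = (3, 4, 2, 1): 14 + 20 + (-6) + 28 = 56
σ = (4, 1, 2, 3): 27 + 4 + (-6) + (-1) = 24
σ = (4, 1, 3, 2): 27 + 4 + 6 + (-6) = 31
σ = (4, 2, 1, 3): 27 + (-6) + 12 + (-1) = 32
σ = (4, 2, 3, 1): 27 + (-6) + 6 + 28 = 55
σ = (4, 3, 1, 2): 27 + (-3) + 12 + (-6) = 30
σ = (4, 3, 2, 1): 27 + (-3) + (-6) + 28 = 46
Optimal value attained by: σ = (1, 3, 4, 2).
Answer: det⊕(M) = -7; verdict: NONSINGULAR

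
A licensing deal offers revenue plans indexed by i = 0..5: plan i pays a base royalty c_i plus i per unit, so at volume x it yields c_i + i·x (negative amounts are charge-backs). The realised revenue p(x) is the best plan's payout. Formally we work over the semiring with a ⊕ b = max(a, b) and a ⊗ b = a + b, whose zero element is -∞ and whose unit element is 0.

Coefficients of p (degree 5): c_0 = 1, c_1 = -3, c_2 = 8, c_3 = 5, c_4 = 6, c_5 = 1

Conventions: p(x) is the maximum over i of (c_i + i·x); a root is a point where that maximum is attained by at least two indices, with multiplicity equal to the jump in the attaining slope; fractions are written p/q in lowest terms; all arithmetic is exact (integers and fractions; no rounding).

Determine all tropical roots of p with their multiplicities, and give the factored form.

hull edge (i=0, c=1) to (i=2, c=8): slope 7/2, span 2
hull edge (i=2, c=8) to (i=4, c=6): slope -1, span 2
hull edge (i=4, c=6) to (i=5, c=1): slope -5, span 1
Factored form: p(x) = 1 ⊗ (x ⊕ (-7/2)) ⊗ (x ⊕ (-7/2)) ⊗ (x ⊕ 1) ⊗ (x ⊕ 1) ⊗ (x ⊕ 5)
Answer: roots = -7/2 (mult 2), 1 (mult 2), 5 (mult 1)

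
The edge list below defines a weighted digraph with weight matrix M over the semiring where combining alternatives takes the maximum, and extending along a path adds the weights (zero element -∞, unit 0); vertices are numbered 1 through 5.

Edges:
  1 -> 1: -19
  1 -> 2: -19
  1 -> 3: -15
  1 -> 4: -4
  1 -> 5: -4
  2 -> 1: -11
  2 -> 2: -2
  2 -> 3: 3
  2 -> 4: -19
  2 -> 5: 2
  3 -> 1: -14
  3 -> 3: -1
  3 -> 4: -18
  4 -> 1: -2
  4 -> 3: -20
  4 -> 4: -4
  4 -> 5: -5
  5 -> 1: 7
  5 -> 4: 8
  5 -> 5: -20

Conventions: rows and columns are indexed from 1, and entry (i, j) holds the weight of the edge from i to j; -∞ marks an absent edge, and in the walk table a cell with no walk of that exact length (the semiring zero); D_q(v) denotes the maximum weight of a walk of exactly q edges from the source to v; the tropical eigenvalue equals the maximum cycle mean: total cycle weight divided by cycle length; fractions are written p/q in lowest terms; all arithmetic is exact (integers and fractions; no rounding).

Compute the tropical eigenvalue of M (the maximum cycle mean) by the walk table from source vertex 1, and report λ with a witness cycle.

q=0: [0, -∞, -∞, -∞, -∞]
q=1: [-19, -19, -15, -4, -4]
q=2: [3, -21, -16, 4, -9]
q=3: [2, -16, -12, 0, -1]
q=4: [6, -17, -13, 7, -2]
q=5: [5, -13, -9, 6, 2]
Optimal cycle mean attained by: cycle 1->5->1, total (-4) + 7, length 2.
Answer: λ = 3/2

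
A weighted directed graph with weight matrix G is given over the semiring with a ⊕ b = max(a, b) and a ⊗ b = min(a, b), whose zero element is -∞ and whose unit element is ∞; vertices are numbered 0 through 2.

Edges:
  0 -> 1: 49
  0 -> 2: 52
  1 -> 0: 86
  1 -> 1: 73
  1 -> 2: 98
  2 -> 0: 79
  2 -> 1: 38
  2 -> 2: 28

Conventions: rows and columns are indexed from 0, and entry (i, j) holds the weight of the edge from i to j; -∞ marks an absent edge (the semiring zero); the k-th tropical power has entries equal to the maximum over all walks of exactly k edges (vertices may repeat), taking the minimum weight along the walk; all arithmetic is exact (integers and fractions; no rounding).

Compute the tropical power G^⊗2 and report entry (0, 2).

G^⊗2:
  [52, 49, 49]
  [79, 73, 73]
  [38, 49, 52]
Key observation: the optimum is the walk 0->1->2, with weight 49 min 98 = 49.
Optimal value attained by: walk 0->1->2.
Answer: (G^⊗2)[0][2] = 49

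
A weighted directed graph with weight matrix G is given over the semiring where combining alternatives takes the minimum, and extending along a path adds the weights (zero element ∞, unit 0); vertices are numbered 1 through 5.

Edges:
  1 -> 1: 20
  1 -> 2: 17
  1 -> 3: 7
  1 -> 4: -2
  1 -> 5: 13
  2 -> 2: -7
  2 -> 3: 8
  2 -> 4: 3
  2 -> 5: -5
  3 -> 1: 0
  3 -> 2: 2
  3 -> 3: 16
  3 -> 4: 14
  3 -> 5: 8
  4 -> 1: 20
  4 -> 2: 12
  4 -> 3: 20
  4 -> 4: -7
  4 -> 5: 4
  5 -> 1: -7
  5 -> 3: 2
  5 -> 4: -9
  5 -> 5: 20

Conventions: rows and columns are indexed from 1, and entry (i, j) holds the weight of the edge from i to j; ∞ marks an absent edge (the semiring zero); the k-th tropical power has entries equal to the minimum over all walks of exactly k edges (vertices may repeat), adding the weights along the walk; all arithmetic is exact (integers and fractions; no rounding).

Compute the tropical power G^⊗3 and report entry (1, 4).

G^⊗2:
  [6, 9, 15, -9, 2]
  [-12, -14, -3, -14, -12]
  [1, -5, 7, -2, -3]
  [-3, 5, 6, -14, -3]
  [2, 3, 0, -16, -5]
G^⊗3:
  [-5, 2, 4, -16, -5]
  [-19, -21, -10, -21, -19]
  [-10, -12, -1, -12, -10]
  [-10, -2, -1, -21, -10]
  [-12, -4, -3, -23, -12]
Key observation: the optimum is the walk 1->4->4->4, with weight (-2) + (-7) + (-7) = -16.
Optimal value attained by: walk 1->4->4->4.
Answer: (G^⊗3)[1][4] = -16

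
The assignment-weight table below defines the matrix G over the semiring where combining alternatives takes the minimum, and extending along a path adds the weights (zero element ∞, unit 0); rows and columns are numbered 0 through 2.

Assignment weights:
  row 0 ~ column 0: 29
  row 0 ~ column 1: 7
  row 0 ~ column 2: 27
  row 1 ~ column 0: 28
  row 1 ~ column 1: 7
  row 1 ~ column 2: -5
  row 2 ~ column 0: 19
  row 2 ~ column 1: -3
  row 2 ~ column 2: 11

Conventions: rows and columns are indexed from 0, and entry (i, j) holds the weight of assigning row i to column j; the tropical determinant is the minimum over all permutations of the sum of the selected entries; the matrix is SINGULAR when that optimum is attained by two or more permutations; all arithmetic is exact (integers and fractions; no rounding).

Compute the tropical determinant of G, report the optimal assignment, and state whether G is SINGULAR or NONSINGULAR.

σ = (0, 1, 2): 29 + 7 + 11 = 47
σ = (0, 2, 1): 29 + (-5) + (-3) = 21
σ = (1, 0, 2): 7 + 28 + 11 = 46
σ = (1, 2, 0): 7 + (-5) + 19 = 21
σ = (2, 0, 1): 27 + 28 + (-3) = 52
σ = (2, 1, 0): 27 + 7 + 19 = 53
Optimal value attained by: σ = (0, 2, 1).
Answer: det⊕(G) = 21; verdict: SINGULAR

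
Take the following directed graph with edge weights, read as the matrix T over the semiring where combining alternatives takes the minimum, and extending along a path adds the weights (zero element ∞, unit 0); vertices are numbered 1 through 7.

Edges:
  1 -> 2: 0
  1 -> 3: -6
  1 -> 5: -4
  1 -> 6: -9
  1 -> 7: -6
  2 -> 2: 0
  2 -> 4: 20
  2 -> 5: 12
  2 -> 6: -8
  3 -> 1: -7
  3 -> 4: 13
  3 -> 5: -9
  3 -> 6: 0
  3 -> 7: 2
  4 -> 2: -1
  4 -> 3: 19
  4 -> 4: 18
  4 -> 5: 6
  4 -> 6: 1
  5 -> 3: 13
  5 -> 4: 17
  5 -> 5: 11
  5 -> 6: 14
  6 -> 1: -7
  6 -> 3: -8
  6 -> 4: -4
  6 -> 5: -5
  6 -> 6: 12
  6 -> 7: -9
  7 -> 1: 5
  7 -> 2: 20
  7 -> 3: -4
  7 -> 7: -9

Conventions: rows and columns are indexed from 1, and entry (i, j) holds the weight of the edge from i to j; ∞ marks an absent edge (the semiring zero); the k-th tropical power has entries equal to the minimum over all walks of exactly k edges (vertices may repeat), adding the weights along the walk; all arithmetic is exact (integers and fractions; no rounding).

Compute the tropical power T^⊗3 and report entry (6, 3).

T^⊗2:
  [-16, 0, -17, -13, -15, -8, -18]
  [-15, 0, -16, -12, -13, -8, -17]
  [-7, -7, -13, -4, -11, -16, -13]
  [-6, -1, -7, -3, -4, -9, -8]
  [6, 16, 6, 10, 4, 13, 5]
  [-15, -7, -13, 5, -17, -16, -18]
  [-11, 5, -13, 9, -13, -4, -18]
T^⊗3:
  [-24, -16, -22, -12, -26, -25, -27]
  [-23, -15, -21, -12, -25, -24, -26]
  [-23, -7, -24, -20, -22, -16, -25]
  [-16, -6, -17, -13, -16, -15, -18]
  [-1, 6, 0, 9, -3, -3, -4]
  [-23, -15, -24, -20, -22, -24, -27]
  [-20, -11, -22, -8, -22, -20, -27]
Key observation: the optimum is the walk 6->1->6->3, with weight (-7) + (-9) + (-8) = -24.
Optimal value attained by: walk 6->1->6->3.
Answer: (T^⊗3)[6][3] = -24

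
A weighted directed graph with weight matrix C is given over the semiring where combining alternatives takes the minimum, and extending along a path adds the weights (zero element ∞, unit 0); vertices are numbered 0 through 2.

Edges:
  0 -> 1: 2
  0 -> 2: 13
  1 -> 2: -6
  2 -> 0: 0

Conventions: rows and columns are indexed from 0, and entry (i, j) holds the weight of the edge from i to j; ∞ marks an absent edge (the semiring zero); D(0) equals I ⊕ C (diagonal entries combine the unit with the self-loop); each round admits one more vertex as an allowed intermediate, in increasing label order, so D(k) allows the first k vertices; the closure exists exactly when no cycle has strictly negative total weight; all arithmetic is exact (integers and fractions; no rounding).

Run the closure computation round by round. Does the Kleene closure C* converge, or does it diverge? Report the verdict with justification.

D(0):
  [0, 2, 13]
  [∞, 0, -6]
  [0, ∞, 0]
D(1):
  [0, 2, 13]
  [∞, 0, -6]
  [0, 2, 0]
Detection: at round 2, diagonal entry (2, 2) turns strictly negative.
Key observation: the cycle 2->0->1->2 has total weight 0 + 2 + (-6), which is strictly negative.
Answer: DIVERGES — negative cycle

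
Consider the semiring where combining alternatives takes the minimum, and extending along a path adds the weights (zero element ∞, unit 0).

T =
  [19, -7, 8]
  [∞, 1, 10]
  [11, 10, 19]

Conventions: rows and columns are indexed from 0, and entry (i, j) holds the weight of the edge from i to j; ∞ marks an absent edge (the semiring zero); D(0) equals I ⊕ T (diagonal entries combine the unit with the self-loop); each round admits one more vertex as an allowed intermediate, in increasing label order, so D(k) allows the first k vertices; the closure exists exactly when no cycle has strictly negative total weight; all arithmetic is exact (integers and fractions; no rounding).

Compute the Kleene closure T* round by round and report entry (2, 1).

D(0):
  [0, -7, 8]
  [∞, 0, 10]
  [11, 10, 0]
D(1):
  [0, -7, 8]
  [∞, 0, 10]
  [11, 4, 0]
D(2):
  [0, -7, 3]
  [∞, 0, 10]
  [11, 4, 0]
D(3):
  [0, -7, 3]
  [21, 0, 10]
  [11, 4, 0]
Answer: T*[2][1] = 4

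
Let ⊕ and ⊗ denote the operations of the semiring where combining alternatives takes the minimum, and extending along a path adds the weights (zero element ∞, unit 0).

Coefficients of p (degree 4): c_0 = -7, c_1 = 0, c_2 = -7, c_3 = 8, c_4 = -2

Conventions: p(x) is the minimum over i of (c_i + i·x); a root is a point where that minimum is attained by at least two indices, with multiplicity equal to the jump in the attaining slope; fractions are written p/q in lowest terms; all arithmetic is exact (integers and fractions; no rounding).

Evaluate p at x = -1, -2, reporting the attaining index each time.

p(-1) = min(-7+0·(-1)=-7, 0+1·(-1)=-1, -7+2·(-1)=-9, 8+3·(-1)=5, -2+4·(-1)=-6) = -9 (attained by i=2)
p(-2) = min(-7+0·(-2)=-7, 0+1·(-2)=-2, -7+2·(-2)=-11, 8+3·(-2)=2, -2+4·(-2)=-10) = -11 (attained by i=2)
Answer: p(-1) = -9; p(-2) = -11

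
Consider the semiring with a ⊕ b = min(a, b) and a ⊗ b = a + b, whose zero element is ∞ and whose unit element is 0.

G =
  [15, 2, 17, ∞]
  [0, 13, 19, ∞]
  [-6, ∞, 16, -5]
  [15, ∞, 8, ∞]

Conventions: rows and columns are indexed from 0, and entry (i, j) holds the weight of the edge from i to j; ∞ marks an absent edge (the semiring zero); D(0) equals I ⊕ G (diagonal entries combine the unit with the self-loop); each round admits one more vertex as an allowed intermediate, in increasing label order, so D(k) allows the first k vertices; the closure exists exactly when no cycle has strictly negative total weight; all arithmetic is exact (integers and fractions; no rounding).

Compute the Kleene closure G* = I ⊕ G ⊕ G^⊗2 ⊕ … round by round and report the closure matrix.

D(0):
  [0, 2, 17, ∞]
  [0, 0, 19, ∞]
  [-6, ∞, 0, -5]
  [15, ∞, 8, 0]
D(1):
  [0, 2, 17, ∞]
  [0, 0, 17, ∞]
  [-6, -4, 0, -5]
  [15, 17, 8, 0]
D(2):
  [0, 2, 17, ∞]
  [0, 0, 17, ∞]
  [-6, -4, 0, -5]
  [15, 17, 8, 0]
D(3):
  [0, 2, 17, 12]
  [0, 0, 17, 12]
  [-6, -4, 0, -5]
  [2, 4, 8, 0]
D(4):
  [0, 2, 17, 12]
  [0, 0, 17, 12]
  [-6, -4, 0, -5]
  [2, 4, 8, 0]
Answer: G* = [[0, 2, 17, 12], [0, 0, 17, 12], [-6, -4, 0, -5], [2, 4, 8, 0]]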